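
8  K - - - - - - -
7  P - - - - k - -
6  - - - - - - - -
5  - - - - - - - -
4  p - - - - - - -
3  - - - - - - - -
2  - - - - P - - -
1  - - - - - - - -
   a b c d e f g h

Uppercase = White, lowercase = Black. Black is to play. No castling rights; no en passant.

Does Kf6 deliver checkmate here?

After Kf6: white king on a8; in check: no.
White is not in check, so this cannot be checkmate.

no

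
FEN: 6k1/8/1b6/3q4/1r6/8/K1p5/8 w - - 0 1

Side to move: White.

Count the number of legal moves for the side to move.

2

White to move; king on a2.
In check: yes, from the black queen on d5.
Legal moves: Ka3, Ka1.
Count: 2.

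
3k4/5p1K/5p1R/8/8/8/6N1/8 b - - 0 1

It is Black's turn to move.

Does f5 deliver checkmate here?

no

After f5: white king on h7; in check: no.
White is not in check, so this cannot be checkmate.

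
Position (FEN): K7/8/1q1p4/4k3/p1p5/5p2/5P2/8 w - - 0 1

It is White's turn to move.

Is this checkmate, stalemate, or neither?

stalemate

White to move; white king on a8.
In check: no.
King squares — a7: attacked by Qb6; b7: attacked by Qb6; b8: attacked by Qb6.
Legal moves for White: none.
Not in check and no legal moves → stalemate.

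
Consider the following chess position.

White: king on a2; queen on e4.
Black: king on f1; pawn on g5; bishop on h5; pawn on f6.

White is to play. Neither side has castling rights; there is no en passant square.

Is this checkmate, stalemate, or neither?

White to move; white king on a2.
In check: no.
Legal moves for White include: Qe8, Qa8, Qh7, Qe7, Qb7, Qg6, Qe6, Qc6, Qf5+, Qe5, Qd5, Qh4, Qg4, Qf4+, Qd4, Qc4+, Qb4, Qa4, ... (list truncated; more exist).
White has legal moves and is not in check → neither.

neither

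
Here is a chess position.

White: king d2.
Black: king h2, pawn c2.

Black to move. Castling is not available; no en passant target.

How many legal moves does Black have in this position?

9

Black to move; king on h2.
In check: no.
Legal moves: Kh3, Kg3, Kg2, Kh1, Kg1, c1=Q+, c1=R, c1=B+, c1=N.
Count: 9.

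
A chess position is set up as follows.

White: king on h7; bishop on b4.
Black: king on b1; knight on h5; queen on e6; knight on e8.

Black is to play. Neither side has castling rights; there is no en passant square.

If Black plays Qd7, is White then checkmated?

no

After Qd7: white king on h7; in check: yes, from the black queen on d7.
White has 5 legal replies: Kh8, Kg8, Kh6, Kg6, Be7.
In check but a legal move exists → not checkmate.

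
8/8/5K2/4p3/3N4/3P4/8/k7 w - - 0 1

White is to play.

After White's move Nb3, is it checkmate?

no

After Nb3: black king on a1; in check: yes, from the white knight on b3.
Black has 3 legal replies: Kb2, Ka2, Kb1.
In check but a legal move exists → not checkmate.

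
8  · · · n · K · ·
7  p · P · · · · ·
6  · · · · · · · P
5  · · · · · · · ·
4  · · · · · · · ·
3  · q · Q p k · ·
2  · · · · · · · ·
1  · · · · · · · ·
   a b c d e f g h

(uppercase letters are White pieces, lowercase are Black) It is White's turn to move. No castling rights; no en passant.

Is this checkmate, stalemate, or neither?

neither

White to move; white king on f8.
In check: no.
Legal moves for White include: Ke8, Kg7, Ke7, Qxd8, Qh7, Qd7, Qg6, Qd6, Qa6, Qf5+, Qd5+, Qb5, Qe4+, Qd4, Qc4, Qxe3+, Qc3, Qxb3, ... (list truncated; more exist).
White has legal moves and is not in check → neither.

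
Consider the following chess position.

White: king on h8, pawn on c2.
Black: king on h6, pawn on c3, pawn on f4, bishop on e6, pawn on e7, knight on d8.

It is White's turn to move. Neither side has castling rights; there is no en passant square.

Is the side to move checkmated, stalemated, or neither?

White to move; white king on h8.
In check: no.
King squares — g7: attacked by Kh6; h7: attacked by Kh6; g8: attacked by Be6.
Legal moves for White: none.
Not in check and no legal moves → stalemate.

stalemate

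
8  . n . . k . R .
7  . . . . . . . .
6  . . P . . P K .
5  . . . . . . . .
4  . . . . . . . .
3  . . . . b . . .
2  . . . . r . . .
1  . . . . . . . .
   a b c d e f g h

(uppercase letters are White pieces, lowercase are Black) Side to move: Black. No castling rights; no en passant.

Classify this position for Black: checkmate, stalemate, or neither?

Black to move; black king on e8.
In check: yes, from the white rook on g8.
King squares — d7: attacked by Pc6; e7: attacked by Pf6; f7: attacked by Kg6; d8: attacked by Rg8; f8: attacked by Rg8.
Legal moves for Black: none.
In check with no legal moves → checkmate.

checkmate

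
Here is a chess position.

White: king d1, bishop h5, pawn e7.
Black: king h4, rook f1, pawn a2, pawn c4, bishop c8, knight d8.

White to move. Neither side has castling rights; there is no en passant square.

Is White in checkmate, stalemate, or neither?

neither

White to move; white king on d1.
In check: yes, from the black rook on f1.
Legal moves for White: Ke2, Kd2, Kc2.
White is in check but has 3 legal moves → neither.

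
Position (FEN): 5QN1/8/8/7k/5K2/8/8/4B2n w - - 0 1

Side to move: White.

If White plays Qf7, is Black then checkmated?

yes

After Qf7: black king on h5; in check: yes, from the white queen on f7.
King squares — g4: attacked by Kf4; h4: attacked by Be1; g5: attacked by Kf4; g6: attacked by Qf7; h6: attacked by Ng8.
Black has no legal moves → checkmate.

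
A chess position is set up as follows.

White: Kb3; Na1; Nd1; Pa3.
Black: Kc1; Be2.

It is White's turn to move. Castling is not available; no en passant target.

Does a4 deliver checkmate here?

After a4: black king on c1; in check: no.
Black is not in check, so this cannot be checkmate.

no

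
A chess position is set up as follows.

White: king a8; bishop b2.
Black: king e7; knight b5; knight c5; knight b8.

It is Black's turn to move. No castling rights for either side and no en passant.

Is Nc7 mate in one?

After Nc7: white king on a8; in check: yes, from the black knight on c7.
White has 2 legal replies: Kxb8, Ka7.
In check but a legal move exists → not checkmate.

no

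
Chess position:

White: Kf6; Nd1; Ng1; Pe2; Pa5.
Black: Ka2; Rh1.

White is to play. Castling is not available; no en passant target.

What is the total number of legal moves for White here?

White to move; king on f6.
In check: no.
Legal moves: Kg7, Kf7, Ke7, Kg6, Ke6, Kg5, Kf5, Ke5, Nh3, Nf3, Ne3, Nc3+, Nf2, Nb2, a6, e3, e4.
Count: 17.

17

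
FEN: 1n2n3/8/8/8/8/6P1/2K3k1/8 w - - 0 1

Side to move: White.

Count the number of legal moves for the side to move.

9

White to move; king on c2.
In check: no.
Legal moves: Kd3, Kc3, Kb3, Kd2, Kb2, Kd1, Kc1, Kb1, g4.
Count: 9.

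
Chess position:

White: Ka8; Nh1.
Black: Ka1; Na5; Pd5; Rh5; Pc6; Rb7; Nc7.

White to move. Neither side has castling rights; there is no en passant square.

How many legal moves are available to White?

White to move; king on a8.
In check: yes, from the black knight on c7.
Legal moves: none.
Count: 0.

0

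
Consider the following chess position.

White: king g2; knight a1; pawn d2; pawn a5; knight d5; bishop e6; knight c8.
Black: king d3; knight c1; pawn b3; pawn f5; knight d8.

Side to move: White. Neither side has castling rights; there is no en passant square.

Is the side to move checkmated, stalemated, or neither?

White to move; white king on g2.
In check: no.
Legal moves for White include: Nce7, Na7, Nd6, Ncb6, Bg8, Bf7, Bd7, Bxf5+, Nde7, Nc7, Nf6, Ndb6, Nf4+, Nb4+, Ne3, Nc3, Kh3, Kg3, ... (list truncated; more exist).
White has legal moves and is not in check → neither.

neither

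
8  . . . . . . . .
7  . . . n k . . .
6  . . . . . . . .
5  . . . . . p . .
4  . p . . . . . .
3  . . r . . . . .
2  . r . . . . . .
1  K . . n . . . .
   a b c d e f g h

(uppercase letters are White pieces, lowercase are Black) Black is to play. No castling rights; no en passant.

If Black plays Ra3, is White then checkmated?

yes

After Ra3: white king on a1; in check: yes, from the black rook on a3.
King squares — b1: attacked by Rb2; a2: attacked by Rb2; b2: attacked by Nd1.
White has no legal moves → checkmate.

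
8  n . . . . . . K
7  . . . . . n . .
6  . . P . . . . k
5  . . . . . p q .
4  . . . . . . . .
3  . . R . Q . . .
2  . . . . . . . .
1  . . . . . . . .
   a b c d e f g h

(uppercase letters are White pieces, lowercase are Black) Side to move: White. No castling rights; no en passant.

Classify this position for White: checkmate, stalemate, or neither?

checkmate

White to move; white king on h8.
In check: yes, from the black knight on f7.
King squares — g7: attacked by Qg5; h7: attacked by Kh6; g8: attacked by Qg5.
Legal moves for White: none.
In check with no legal moves → checkmate.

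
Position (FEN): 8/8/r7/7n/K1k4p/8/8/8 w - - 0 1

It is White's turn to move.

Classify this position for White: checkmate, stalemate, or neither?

White to move; white king on a4.
In check: yes, from the black rook on a6.
King squares — a3: attacked by Ra6; b3: attacked by Kc4; b4: attacked by Kc4; a5: attacked by Ra6; b5: attacked by Kc4.
Legal moves for White: none.
In check with no legal moves → checkmate.

checkmate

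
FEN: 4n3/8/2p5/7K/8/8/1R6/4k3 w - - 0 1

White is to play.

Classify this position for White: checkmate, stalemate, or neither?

neither

White to move; white king on h5.
In check: no.
Legal moves for White include: Kh6, Kg6, Kg5, Kh4, Kg4, Rb8, Rb7, Rb6, Rb5, Rb4, Rb3, Rh2, Rg2, Rf2, Re2+, Rd2, Rc2, Ra2, ... (list truncated; more exist).
White has legal moves and is not in check → neither.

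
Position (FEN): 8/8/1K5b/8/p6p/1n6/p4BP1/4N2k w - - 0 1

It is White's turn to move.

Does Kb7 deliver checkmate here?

After Kb7: black king on h1; in check: no.
Black is not in check, so this cannot be checkmate.

no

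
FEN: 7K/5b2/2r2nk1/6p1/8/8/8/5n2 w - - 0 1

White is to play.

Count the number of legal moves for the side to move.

White to move; king on h8.
In check: no.
Legal moves: none.
Count: 0.

0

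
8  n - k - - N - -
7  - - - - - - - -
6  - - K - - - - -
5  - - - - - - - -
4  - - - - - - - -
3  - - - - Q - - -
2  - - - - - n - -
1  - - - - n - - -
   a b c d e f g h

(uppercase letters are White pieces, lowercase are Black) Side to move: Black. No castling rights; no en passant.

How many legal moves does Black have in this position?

14

Black to move; king on c8.
In check: no.
Legal moves: Kd8, Kb8, Nc7, Nb6, Ng4, Ne4, Nh3, Nfd3, Nh1, Nd1, Nf3, Ned3, Ng2, Nc2.
Count: 14.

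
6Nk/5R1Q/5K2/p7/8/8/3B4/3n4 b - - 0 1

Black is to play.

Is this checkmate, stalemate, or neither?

checkmate

Black to move; black king on h8.
In check: yes, from the white queen on h7.
King squares — g7: attacked by Kf6; h7: attacked by Rf7; g8: attacked by Qh7.
Legal moves for Black: none.
In check with no legal moves → checkmate.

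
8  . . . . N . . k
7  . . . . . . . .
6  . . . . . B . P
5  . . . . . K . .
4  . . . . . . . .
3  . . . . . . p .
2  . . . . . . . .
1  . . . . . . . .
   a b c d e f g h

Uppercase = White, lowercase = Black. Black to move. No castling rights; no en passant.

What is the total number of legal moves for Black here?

Black to move; king on h8.
In check: yes, from the white bishop on f6.
Legal moves: Kg8, Kh7.
Count: 2.

2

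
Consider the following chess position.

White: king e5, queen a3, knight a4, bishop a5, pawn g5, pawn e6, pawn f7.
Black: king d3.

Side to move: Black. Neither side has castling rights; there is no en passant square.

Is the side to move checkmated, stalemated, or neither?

Black to move; black king on d3.
In check: yes, from the white queen on a3.
King squares — c2: available; d2: attacked by Ba5; e2: available; c3: attacked by Qa3; e3: attacked by Qa3; c4: available; d4: attacked by Ke5; e4: attacked by Ke5.
Legal moves for Black: Kc4, Ke2, Kc2.
Black is in check but has 3 legal moves → neither.

neither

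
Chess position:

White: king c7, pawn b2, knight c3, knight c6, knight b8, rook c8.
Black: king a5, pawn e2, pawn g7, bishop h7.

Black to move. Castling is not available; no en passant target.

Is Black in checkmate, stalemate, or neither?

Black to move; black king on a5.
In check: yes, from the white knight on c6.
King squares — a4: attacked by Nc3; b4: attacked by Nc6; b5: attacked by Nc3; a6: attacked by Nb8; b6: attacked by Kc7.
Legal moves for Black: none.
In check with no legal moves → checkmate.

checkmate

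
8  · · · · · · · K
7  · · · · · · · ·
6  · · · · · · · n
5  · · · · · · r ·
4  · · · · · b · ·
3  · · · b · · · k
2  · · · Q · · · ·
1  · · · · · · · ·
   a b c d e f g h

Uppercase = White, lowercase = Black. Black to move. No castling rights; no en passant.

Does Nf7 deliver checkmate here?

yes

After Nf7: white king on h8; in check: yes, from the black knight on f7.
King squares — g7: attacked by Rg5; h7: attacked by Bd3; g8: attacked by Rg5.
White has no legal moves → checkmate.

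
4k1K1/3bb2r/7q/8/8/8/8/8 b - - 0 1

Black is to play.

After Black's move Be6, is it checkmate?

After Be6: white king on g8; in check: yes, from the black bishop on e6.
King squares — f7: attacked by Be6; g7: attacked by Qh6; h7: attacked by Qh6; f8: attacked by Qh6; h8: attacked by Rh7.
White has no legal moves → checkmate.

yes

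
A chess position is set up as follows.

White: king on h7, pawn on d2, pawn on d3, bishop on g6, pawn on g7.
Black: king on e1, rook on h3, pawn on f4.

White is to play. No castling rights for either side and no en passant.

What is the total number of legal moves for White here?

2

White to move; king on h7.
In check: yes, from the black rook on h3.
Legal moves: Kg8, Bh5.
Count: 2.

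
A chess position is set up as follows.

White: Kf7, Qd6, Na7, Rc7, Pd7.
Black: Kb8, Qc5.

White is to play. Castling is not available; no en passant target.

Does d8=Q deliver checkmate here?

yes

After d8=Q: black king on b8; in check: yes, from the white queen on d8.
King squares — a7: attacked by Rc7; b7: attacked by Rc7; c7: attacked by Qd6; a8: attacked by Qd8; c8: attacked by Na7.
Black has no legal moves → checkmate.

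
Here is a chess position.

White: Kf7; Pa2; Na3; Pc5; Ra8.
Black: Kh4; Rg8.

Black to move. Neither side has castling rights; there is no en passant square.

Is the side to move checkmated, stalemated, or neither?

neither

Black to move; black king on h4.
In check: no.
Legal moves for Black include: Rh8, Rf8+, Re8, Rd8, Rc8, Rb8, Rxa8, Rg7+, Rg6, Rg5, Rg4, Rg3, Rg2, Rg1, Kh5, Kg5, Kg4, Kh3, ... (list truncated; more exist).
Black has legal moves and is not in check → neither.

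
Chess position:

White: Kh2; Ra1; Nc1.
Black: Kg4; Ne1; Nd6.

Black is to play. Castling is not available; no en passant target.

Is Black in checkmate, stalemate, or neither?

neither

Black to move; black king on g4.
In check: no.
Legal moves for Black: Ne8, Nc8, Nf7, Nb7, Nf5, Nb5, Ne4, Nc4, Kh5, Kg5, Kf5, Kh4, Kf4, Kf3, Nf3+, Nd3, Ng2, Nc2.
Black has 18 legal moves and is not in check → neither.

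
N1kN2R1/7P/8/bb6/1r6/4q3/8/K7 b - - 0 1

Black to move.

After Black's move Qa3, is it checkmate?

After Qa3: white king on a1; in check: yes, from the black queen on a3.
King squares — b1: attacked by Rb4; a2: attacked by Qa3; b2: attacked by Qa3.
White has no legal moves → checkmate.

yes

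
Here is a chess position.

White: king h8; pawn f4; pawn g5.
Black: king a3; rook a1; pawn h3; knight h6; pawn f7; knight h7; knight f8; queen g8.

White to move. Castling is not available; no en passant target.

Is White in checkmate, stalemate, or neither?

White to move; white king on h8.
In check: yes, from the black queen on g8.
King squares — g7: attacked by Qg8; h7: attacked by Nf8; g8: attacked by Nh6.
Legal moves for White: none.
In check with no legal moves → checkmate.

checkmate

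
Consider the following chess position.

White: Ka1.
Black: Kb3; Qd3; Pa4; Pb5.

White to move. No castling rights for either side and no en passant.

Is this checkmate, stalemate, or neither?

stalemate

White to move; white king on a1.
In check: no.
King squares — b1: attacked by Qd3; a2: attacked by Kb3; b2: attacked by Kb3.
Legal moves for White: none.
Not in check and no legal moves → stalemate.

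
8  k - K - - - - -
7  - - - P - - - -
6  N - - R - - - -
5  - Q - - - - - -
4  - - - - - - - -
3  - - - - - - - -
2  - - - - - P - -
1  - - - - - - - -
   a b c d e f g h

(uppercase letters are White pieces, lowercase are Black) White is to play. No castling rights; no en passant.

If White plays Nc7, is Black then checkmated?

After Nc7: black king on a8; in check: yes, from the white knight on c7.
Black has 1 legal reply: Ka7.
In check but a legal move exists → not checkmate.

no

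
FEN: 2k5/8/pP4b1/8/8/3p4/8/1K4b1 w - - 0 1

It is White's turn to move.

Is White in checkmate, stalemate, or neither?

neither

White to move; white king on b1.
In check: no.
Legal moves for White: Kb2, Ka2, Kc1, Ka1, b7+.
White has 5 legal moves and is not in check → neither.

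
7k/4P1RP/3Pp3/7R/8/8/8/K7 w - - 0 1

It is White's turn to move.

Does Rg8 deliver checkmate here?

yes

After Rg8: black king on h8; in check: yes, from the white rook on g8.
King squares — g7: attacked by Rg8; h7: attacked by Rh5; g8: attacked by Ph7.
Black has no legal moves → checkmate.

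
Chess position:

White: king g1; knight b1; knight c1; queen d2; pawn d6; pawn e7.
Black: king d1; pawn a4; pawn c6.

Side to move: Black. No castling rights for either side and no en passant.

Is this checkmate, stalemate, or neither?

checkmate

Black to move; black king on d1.
In check: yes, from the white queen on d2.
King squares — c1: attacked by Qd2; e1: attacked by Qd2; c2: attacked by Qd2; d2: attacked by Nb1; e2: attacked by Nc1.
Legal moves for Black: none.
In check with no legal moves → checkmate.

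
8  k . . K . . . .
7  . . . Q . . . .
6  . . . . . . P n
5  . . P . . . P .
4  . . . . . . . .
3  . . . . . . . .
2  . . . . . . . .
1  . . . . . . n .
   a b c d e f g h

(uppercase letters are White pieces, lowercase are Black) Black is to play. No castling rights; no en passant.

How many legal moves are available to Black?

Black to move; king on a8.
In check: no.
Legal moves: Kb8, Ng8, Nf7+, Nf5, Ng4, Nh3, Nf3, Ne2.
Count: 8.

8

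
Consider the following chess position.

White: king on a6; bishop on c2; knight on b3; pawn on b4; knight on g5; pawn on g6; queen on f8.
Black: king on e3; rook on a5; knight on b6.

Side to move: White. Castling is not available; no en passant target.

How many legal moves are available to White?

5

White to move; king on a6.
In check: yes, from the black rook on a5.
Legal moves: Kb7, Kxb6, Kxa5, Nxa5, bxa5.
Count: 5.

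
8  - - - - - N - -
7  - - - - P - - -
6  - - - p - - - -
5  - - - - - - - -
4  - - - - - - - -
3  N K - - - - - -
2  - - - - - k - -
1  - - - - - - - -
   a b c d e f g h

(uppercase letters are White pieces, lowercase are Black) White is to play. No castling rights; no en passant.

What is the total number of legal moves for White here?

White to move; king on b3.
In check: no.
Legal moves: Nh7, Nd7, Ng6, Ne6, Kc4, Kb4, Ka4, Kc3, Kc2, Kb2, Ka2, Nb5, Nc4, Nc2, Nb1, e8=Q, e8=R, e8=B, e8=N.
Count: 19.

19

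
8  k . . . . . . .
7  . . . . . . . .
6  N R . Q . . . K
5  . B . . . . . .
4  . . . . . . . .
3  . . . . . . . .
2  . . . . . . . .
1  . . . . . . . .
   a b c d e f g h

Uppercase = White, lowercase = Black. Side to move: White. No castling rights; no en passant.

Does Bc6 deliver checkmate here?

After Bc6: black king on a8; in check: yes, from the white bishop on c6.
Black has 1 legal reply: Ka7.
In check but a legal move exists → not checkmate.

no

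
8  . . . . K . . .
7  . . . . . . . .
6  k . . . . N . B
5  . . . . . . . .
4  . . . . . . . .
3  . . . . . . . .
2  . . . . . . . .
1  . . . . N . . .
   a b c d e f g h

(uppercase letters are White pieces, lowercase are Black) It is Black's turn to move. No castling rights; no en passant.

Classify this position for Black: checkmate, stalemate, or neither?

Black to move; black king on a6.
In check: no.
Legal moves for Black: Kb7, Ka7, Kb6, Kb5, Ka5.
Black has 5 legal moves and is not in check → neither.

neither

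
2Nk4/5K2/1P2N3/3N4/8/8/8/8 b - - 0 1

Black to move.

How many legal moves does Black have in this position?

Black to move; king on d8.
In check: yes, from the white knight on e6.
Legal moves: Kxc8, Kd7.
Count: 2.

2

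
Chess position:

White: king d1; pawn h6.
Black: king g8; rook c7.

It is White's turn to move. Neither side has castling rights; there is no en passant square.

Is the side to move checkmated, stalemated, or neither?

White to move; white king on d1.
In check: no.
Legal moves for White: Ke2, Kd2, Ke1, h7+.
White has 4 legal moves and is not in check → neither.

neither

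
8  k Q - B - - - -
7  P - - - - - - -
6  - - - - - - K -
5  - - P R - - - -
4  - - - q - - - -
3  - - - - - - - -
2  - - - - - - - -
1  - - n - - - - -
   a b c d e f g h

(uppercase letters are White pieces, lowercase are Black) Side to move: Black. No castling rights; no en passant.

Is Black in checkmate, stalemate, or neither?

Black to move; black king on a8.
In check: yes, from the white queen on b8.
King squares — a7: attacked by Qb8; b7: attacked by Qb8; b8: attacked by Pa7.
Legal moves for Black: none.
In check with no legal moves → checkmate.

checkmate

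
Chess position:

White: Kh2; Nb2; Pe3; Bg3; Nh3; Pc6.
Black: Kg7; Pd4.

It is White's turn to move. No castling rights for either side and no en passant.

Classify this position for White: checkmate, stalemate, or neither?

White to move; white king on h2.
In check: no.
Legal moves for White include: Ng5, Nf4, Nf2, Ng1, Bb8, Bc7, Bd6, Be5+, Bh4, Bf4, Bf2, Be1, Kg2, Kh1, Kg1, Nc4, Na4, Nd3, ... (list truncated; more exist).
White has legal moves and is not in check → neither.

neither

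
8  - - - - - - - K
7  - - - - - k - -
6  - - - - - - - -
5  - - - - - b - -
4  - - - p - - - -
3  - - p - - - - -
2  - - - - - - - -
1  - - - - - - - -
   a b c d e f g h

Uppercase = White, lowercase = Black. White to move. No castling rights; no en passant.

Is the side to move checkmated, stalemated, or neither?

stalemate

White to move; white king on h8.
In check: no.
King squares — g7: attacked by Kf7; h7: attacked by Bf5; g8: attacked by Kf7.
Legal moves for White: none.
Not in check and no legal moves → stalemate.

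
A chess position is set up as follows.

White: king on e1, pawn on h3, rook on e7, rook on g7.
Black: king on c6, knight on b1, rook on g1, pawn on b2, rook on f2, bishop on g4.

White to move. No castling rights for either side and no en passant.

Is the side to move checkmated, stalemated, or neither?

White to move; white king on e1.
In check: yes, from the black rook on g1.
King squares — d1: attacked by Rg1; f1: attacked by Rg1; d2: attacked by Nb1; e2: attacked by Rf2; f2: available.
Legal moves for White: Kxf2.
White is in check but has 1 legal move → neither.

neither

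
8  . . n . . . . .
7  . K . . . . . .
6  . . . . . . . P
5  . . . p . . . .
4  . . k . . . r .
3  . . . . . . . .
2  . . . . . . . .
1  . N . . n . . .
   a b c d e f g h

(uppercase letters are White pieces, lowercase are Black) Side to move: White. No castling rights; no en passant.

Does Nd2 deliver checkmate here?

After Nd2: black king on c4; in check: yes, from the white knight on d2.
Black has 6 legal replies: Kc5, Kb5, Kd4, Kb4, Kd3, Kc3.
In check but a legal move exists → not checkmate.

no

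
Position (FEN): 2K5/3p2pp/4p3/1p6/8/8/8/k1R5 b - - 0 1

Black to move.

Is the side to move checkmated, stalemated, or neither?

neither

Black to move; black king on a1.
In check: yes, from the white rook on c1.
King squares — b1: attacked by Rc1; a2: available; b2: available.
Legal moves for Black: Kb2, Ka2.
Black is in check but has 2 legal moves → neither.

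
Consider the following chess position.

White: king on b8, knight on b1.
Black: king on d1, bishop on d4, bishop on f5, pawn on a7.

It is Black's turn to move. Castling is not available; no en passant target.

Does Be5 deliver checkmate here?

no

After Be5: white king on b8; in check: yes, from the black bishop on e5.
White has 3 legal replies: Ka8, Kb7, Kxa7.
In check but a legal move exists → not checkmate.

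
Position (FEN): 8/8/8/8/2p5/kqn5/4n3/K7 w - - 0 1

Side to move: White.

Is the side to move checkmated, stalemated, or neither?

stalemate

White to move; white king on a1.
In check: no.
King squares — b1: attacked by Qb3; a2: attacked by Ka3; b2: attacked by Ka3.
Legal moves for White: none.
Not in check and no legal moves → stalemate.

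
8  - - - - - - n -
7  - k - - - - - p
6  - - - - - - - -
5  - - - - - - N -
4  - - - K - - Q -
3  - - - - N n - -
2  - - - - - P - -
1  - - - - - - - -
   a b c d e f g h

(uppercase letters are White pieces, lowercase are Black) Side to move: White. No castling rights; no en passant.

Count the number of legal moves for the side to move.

8

White to move; king on d4.
In check: yes, from the black knight on f3.
Legal moves: Kd5, Kc5, Ke4, Kc4, Kd3, Kc3, Nxf3, Qxf3+.
Count: 8.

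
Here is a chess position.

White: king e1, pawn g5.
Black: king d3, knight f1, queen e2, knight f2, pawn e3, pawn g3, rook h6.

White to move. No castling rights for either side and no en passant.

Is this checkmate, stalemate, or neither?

White to move; white king on e1.
In check: yes, from the black queen on e2.
King squares — d1: attacked by Qe2; f1: attacked by Qe2; d2: attacked by Nf1; e2: attacked by Kd3; f2: attacked by Qe2.
Legal moves for White: none.
In check with no legal moves → checkmate.

checkmate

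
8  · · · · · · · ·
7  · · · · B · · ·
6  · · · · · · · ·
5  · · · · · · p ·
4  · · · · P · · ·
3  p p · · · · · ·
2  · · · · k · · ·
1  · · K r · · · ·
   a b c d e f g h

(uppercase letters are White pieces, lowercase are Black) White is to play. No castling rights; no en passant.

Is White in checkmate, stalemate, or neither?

White to move; white king on c1.
In check: yes, from the black rook on d1.
King squares — b1: attacked by Rd1; d1: attacked by Ke2; b2: attacked by Pa3; c2: attacked by Pb3; d2: attacked by Rd1.
Legal moves for White: none.
In check with no legal moves → checkmate.

checkmate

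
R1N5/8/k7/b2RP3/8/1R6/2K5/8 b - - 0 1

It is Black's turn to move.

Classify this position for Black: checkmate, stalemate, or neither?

checkmate

Black to move; black king on a6.
In check: yes, from the white rook on a8.
King squares — a5: own bishop; b5: attacked by Rb3; b6: attacked by Rb3; a7: attacked by Ra8; b7: attacked by Rb3.
Legal moves for Black: none.
In check with no legal moves → checkmate.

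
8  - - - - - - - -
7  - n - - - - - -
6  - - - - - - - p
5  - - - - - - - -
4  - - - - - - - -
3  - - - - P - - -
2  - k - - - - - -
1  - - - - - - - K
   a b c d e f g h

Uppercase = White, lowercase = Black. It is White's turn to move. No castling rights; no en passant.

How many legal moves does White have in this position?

4

White to move; king on h1.
In check: no.
Legal moves: Kh2, Kg2, Kg1, e4.
Count: 4.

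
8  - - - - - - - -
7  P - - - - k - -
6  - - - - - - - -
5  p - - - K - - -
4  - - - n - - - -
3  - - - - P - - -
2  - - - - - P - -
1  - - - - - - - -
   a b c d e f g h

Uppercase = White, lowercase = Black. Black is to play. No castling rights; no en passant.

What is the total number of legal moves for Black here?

Black to move; king on f7.
In check: no.
Legal moves: Kg8, Kf8, Ke8, Kg7, Ke7, Kg6, Ne6, Nc6+, Nf5, Nb5, Nf3+, Nb3, Ne2, Nc2, a4.
Count: 15.

15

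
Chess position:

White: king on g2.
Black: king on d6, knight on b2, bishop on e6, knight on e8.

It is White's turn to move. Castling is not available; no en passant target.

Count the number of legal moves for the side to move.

White to move; king on g2.
In check: no.
Legal moves: Kg3, Kf3, Kh2, Kf2, Kh1, Kg1, Kf1.
Count: 7.

7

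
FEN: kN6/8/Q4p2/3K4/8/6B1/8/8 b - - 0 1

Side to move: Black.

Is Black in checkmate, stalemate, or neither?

checkmate

Black to move; black king on a8.
In check: yes, from the white queen on a6.
King squares — a7: attacked by Qa6; b7: attacked by Qa6; b8: attacked by Bg3.
Legal moves for Black: none.
In check with no legal moves → checkmate.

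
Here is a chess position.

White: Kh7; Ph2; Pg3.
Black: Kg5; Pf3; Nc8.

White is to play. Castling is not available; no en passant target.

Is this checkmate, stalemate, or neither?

White to move; white king on h7.
In check: no.
Legal moves for White: Kh8, Kg8, Kg7, g4, h3, h4+.
White has 6 legal moves and is not in check → neither.

neither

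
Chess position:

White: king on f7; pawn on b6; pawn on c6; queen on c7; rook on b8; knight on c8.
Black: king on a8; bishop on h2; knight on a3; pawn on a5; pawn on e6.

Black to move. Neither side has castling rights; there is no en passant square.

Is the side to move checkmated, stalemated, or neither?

Black to move; black king on a8.
In check: yes, from the white rook on b8.
King squares — a7: attacked by Pb6; b7: attacked by Pc6; b8: attacked by Qc7.
Legal moves for Black: none.
In check with no legal moves → checkmate.

checkmate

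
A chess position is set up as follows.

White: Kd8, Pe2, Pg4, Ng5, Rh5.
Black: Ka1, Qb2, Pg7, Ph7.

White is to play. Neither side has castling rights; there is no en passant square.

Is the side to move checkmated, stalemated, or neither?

White to move; white king on d8.
In check: no.
Legal moves for White include: Ke8, Kc8, Ke7, Kd7, Kc7, Rxh7, Rh6, Rh4, Rh3, Rh2, Rh1+, Nxh7, Nf7, Ne6, Ne4, Nh3, Nf3, e3, ... (list truncated; more exist).
White has legal moves and is not in check → neither.

neither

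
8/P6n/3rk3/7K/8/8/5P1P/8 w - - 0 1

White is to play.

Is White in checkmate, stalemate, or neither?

White to move; white king on h5.
In check: no.
Legal moves for White: Kh6, Kg6, Kh4, Kg4, a8=Q, a8=R, a8=B, a8=N, h3, f3, h4, f4.
White has 12 legal moves and is not in check → neither.

neither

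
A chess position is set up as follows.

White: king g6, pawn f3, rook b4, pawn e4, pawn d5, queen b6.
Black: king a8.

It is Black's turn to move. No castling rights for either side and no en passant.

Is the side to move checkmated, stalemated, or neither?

stalemate

Black to move; black king on a8.
In check: no.
King squares — a7: attacked by Qb6; b7: attacked by Qb6; b8: attacked by Qb6.
Legal moves for Black: none.
Not in check and no legal moves → stalemate.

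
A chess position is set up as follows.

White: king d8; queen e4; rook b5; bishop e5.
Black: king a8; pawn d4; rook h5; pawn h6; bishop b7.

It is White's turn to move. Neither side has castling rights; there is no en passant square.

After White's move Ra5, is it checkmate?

yes

After Ra5: black king on a8; in check: yes, from the white rook on a5.
King squares — a7: attacked by Ra5; b7: own bishop; b8: attacked by Be5.
Black has no legal moves → checkmate.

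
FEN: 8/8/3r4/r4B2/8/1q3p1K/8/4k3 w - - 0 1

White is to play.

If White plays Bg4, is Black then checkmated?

no

After Bg4: black king on e1; in check: no.
Black is not in check, so this cannot be checkmate.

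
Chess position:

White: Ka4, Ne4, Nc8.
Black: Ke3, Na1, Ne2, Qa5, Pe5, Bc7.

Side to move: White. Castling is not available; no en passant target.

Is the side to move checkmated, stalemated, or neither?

checkmate

White to move; white king on a4.
In check: yes, from the black queen on a5.
King squares — a3: attacked by Qa5; b3: attacked by Na1; b4: attacked by Qa5; a5: attacked by Bc7; b5: attacked by Qa5.
Legal moves for White: none.
In check with no legal moves → checkmate.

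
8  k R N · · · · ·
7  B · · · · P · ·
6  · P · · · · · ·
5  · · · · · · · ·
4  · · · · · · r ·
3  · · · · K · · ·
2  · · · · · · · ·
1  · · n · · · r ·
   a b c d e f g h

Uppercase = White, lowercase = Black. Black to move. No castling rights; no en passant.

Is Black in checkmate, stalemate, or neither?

Black to move; black king on a8.
In check: yes, from the white rook on b8.
King squares — a7: attacked by Pb6; b7: attacked by Rb8; b8: attacked by Ba7.
Legal moves for Black: none.
In check with no legal moves → checkmate.

checkmate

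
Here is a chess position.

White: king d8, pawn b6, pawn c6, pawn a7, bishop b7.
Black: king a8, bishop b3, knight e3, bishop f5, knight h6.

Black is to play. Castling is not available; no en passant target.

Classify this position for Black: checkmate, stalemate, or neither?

Black to move; black king on a8.
In check: yes, from the white bishop on b7.
King squares — a7: attacked by Pb6; b7: attacked by Pc6; b8: attacked by Pa7.
Legal moves for Black: none.
In check with no legal moves → checkmate.

checkmate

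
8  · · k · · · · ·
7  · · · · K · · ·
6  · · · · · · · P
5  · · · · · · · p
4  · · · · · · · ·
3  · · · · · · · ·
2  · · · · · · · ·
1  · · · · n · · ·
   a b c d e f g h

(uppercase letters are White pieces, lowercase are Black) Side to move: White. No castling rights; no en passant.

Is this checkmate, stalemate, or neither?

White to move; white king on e7.
In check: no.
Legal moves for White: Kf8, Ke8, Kf7, Kf6, Ke6, Kd6, h7.
White has 7 legal moves and is not in check → neither.

neither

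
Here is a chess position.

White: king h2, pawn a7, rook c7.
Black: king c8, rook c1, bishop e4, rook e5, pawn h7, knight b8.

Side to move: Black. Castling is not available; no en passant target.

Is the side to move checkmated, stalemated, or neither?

Black to move; black king on c8.
In check: yes, from the white rook on c7.
Legal moves for Black: Kd8, Kxc7, Rxc7.
Black is in check but has 3 legal moves → neither.

neither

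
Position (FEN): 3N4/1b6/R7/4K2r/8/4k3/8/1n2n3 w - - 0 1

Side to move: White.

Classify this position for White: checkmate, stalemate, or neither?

White to move; white king on e5.
In check: yes, from the black rook on h5.
Legal moves for White: Kf6, Ke6, Kd6.
White is in check but has 3 legal moves → neither.

neither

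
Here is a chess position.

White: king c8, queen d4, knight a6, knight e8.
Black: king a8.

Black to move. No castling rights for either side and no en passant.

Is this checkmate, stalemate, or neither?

stalemate

Black to move; black king on a8.
In check: no.
King squares — a7: attacked by Qd4; b7: attacked by Kc8; b8: attacked by Na6.
Legal moves for Black: none.
Not in check and no legal moves → stalemate.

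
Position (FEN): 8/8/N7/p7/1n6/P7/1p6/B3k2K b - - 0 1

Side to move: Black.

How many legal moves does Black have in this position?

20

Black to move; king on e1.
In check: no.
Legal moves: Nc6, Nxa6, Nd5, Nd3, Nc2, Na2, Kf2, Ke2, Kd2, Kf1, Kd1, bxa1=Q, bxa1=R, bxa1=B, bxa1=N, a4, b1=Q, b1=R, b1=B, b1=N.
Count: 20.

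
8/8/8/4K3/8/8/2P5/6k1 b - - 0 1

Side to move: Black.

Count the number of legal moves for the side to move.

Black to move; king on g1.
In check: no.
Legal moves: Kh2, Kg2, Kf2, Kh1, Kf1.
Count: 5.

5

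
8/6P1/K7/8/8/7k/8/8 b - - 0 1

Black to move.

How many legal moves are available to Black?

5

Black to move; king on h3.
In check: no.
Legal moves: Kh4, Kg4, Kg3, Kh2, Kg2.
Count: 5.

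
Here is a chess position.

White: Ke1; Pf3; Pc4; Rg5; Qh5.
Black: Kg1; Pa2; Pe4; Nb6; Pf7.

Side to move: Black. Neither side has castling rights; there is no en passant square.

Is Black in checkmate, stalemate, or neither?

Black to move; black king on g1.
In check: yes, from the white rook on g5.
King squares — f1: attacked by Ke1; h1: attacked by Qh5; f2: attacked by Ke1; g2: attacked by Rg5; h2: attacked by Qh5.
Legal moves for Black: none.
In check with no legal moves → checkmate.

checkmate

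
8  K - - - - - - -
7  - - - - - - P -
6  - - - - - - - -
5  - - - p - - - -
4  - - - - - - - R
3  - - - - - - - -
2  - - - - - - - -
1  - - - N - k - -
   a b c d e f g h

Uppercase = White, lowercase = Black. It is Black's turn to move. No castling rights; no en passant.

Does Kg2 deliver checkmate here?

After Kg2: white king on a8; in check: no.
White is not in check, so this cannot be checkmate.

no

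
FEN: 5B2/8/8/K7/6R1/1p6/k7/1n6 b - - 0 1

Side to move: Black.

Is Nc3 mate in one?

no

After Nc3: white king on a5; in check: no.
White is not in check, so this cannot be checkmate.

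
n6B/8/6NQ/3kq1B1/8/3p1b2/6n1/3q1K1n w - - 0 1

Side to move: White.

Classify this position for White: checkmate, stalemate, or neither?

checkmate

White to move; white king on f1.
In check: yes, from the black queen on d1.
King squares — e1: attacked by Qd1; g1: attacked by Qd1; e2: attacked by Qd1; f2: attacked by Nh1; g2: attacked by Bf3.
Legal moves for White: none.
In check with no legal moves → checkmate.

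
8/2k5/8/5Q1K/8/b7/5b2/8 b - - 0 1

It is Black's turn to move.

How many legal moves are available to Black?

Black to move; king on c7.
In check: no.
Legal moves: Kd8, Kb8, Kb7, Kd6, Kc6, Kb6, Bf8, Be7, Bd6, Bac5, Bb4, Bb2, Bc1, Ba7, Bb6, Bfc5, Bh4, Bd4, Bg3, Be3, Bg1, Be1.
Count: 22.

22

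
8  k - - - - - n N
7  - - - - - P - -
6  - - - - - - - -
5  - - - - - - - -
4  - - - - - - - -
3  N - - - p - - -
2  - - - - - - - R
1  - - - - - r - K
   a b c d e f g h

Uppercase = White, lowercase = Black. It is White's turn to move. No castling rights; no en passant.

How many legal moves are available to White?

White to move; king on h1.
In check: yes, from the black rook on f1.
Legal moves: Kg2.
Count: 1.

1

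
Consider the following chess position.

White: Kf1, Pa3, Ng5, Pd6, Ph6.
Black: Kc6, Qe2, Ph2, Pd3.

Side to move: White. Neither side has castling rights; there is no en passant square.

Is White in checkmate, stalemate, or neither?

checkmate

White to move; white king on f1.
In check: yes, from the black queen on e2.
King squares — e1: attacked by Qe2; g1: attacked by Ph2; e2: attacked by Pd3; f2: attacked by Qe2; g2: attacked by Qe2.
Legal moves for White: none.
In check with no legal moves → checkmate.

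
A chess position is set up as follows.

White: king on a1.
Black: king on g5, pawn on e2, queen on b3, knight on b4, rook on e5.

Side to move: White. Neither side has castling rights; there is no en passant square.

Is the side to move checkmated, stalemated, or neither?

White to move; white king on a1.
In check: no.
King squares — b1: attacked by Qb3; a2: attacked by Qb3; b2: attacked by Qb3.
Legal moves for White: none.
Not in check and no legal moves → stalemate.

stalemate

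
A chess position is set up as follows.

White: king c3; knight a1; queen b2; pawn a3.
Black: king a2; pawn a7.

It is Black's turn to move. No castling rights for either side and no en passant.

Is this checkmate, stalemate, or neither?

checkmate

Black to move; black king on a2.
In check: yes, from the white queen on b2.
King squares — a1: attacked by Qb2; b1: attacked by Qb2; b2: attacked by Kc3; a3: attacked by Qb2; b3: attacked by Na1.
Legal moves for Black: none.
In check with no legal moves → checkmate.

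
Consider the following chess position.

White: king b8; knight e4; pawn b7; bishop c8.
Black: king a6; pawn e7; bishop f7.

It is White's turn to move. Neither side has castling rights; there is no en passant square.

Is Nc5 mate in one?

no

After Nc5: black king on a6; in check: yes, from the white knight on c5.
Black has 3 legal replies: Kb6, Kb5, Ka5.
In check but a legal move exists → not checkmate.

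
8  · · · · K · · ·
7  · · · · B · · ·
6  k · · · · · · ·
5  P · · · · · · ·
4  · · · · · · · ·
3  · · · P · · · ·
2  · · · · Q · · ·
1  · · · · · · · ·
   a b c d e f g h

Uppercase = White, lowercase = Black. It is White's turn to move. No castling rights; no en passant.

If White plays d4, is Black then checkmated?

After d4: black king on a6; in check: yes, from the white queen on e2.
Black has 3 legal replies: Kb7, Ka7, Kxa5.
In check but a legal move exists → not checkmate.

no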